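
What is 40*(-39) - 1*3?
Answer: -1563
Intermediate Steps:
40*(-39) - 1*3 = -1560 - 3 = -1563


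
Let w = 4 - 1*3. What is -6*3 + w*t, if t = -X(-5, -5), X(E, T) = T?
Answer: -13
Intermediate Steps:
w = 1 (w = 4 - 3 = 1)
t = 5 (t = -1*(-5) = 5)
-6*3 + w*t = -6*3 + 1*5 = -18 + 5 = -13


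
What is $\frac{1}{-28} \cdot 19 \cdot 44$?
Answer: $- \frac{209}{7} \approx -29.857$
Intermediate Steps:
$\frac{1}{-28} \cdot 19 \cdot 44 = \left(- \frac{1}{28}\right) 19 \cdot 44 = \left(- \frac{19}{28}\right) 44 = - \frac{209}{7}$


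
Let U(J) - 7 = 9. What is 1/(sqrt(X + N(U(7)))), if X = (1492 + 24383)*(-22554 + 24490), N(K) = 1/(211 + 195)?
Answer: sqrt(8257294584406)/20338164001 ≈ 0.00014129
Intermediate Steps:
U(J) = 16 (U(J) = 7 + 9 = 16)
N(K) = 1/406
X = 50094000 (X = 25875*1936 = 50094000)
1/(sqrt(X + N(U(7)))) = 1/(sqrt(50094000 + 1/406)) = 1/(sqrt(20338164001/406)) = 1/(sqrt(8257294584406)/406) = sqrt(8257294584406)/20338164001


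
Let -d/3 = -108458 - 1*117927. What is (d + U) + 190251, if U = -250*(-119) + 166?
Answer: 899322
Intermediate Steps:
d = 679155 (d = -3*(-108458 - 1*117927) = -3*(-108458 - 117927) = -3*(-226385) = 679155)
U = 29916 (U = 29750 + 166 = 29916)
(d + U) + 190251 = (679155 + 29916) + 190251 = 709071 + 190251 = 899322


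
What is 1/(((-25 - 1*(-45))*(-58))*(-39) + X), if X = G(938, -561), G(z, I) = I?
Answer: 1/44679 ≈ 2.2382e-5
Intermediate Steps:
X = -561
1/(((-25 - 1*(-45))*(-58))*(-39) + X) = 1/(((-25 - 1*(-45))*(-58))*(-39) - 561) = 1/(((-25 + 45)*(-58))*(-39) - 561) = 1/((20*(-58))*(-39) - 561) = 1/(-1160*(-39) - 561) = 1/(45240 - 561) = 1/44679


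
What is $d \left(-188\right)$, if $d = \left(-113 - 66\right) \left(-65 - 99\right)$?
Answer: $-5518928$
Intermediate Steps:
$d = 29356$ ($d = \left(-179\right) \left(-164\right) = 29356$)
$d \left(-188\right) = 29356 \left(-188\right) = -5518928$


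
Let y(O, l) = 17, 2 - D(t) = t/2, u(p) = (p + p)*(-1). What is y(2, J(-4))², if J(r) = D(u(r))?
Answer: 289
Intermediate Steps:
u(p) = -2*p (u(p) = (2*p)*(-1) = -2*p)
D(t) = 2 - t/2
J(r) = 2 + r (J(r) = 2 - (-1)*r = 2 + r)
y(2, J(-4))² = 17² = 289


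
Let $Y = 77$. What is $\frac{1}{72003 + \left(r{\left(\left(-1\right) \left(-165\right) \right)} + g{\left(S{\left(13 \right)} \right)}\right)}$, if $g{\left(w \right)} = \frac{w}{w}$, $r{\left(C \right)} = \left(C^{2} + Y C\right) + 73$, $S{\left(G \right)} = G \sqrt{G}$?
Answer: $\frac{1}{112007} \approx 8.928 \cdot 10^{-6}$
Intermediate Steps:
$S{\left(G \right)} = G^{\frac{3}{2}}$
$r{\left(C \right)} = 73 + C^{2} + 77 C$ ($r{\left(C \right)} = \left(C^{2} + 77 C\right) + 73 = 73 + C^{2} + 77 C$)
$g{\left(w \right)} = 1$
$\frac{1}{72003 + \left(r{\left(\left(-1\right) \left(-165\right) \right)} + g{\left(S{\left(13 \right)} \right)}\right)} = \frac{1}{72003 + \left(\left(73 + \left(\left(-1\right) \left(-165\right)\right)^{2} + 77 \left(\left(-1\right) \left(-165\right)\right)\right) + 1\right)} = \frac{1}{72003 + \left(\left(73 + 165^{2} + 77 \cdot 165\right) + 1\right)} = \frac{1}{72003 + \left(\left(73 + 27225 + 12705\right) + 1\right)} = \frac{1}{72003 + \left(40003 + 1\right)} = \frac{1}{72003 + 40004} = \frac{1}{112007}$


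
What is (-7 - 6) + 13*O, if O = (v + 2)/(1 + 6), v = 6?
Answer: 13/7 ≈ 1.8571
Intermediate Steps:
O = 8/7 (O = (6 + 2)/(1 + 6) = 8/7 ≈ 1.1429)
(-7 - 6) + 13*O = (-7 - 6) + 13*(8/7) = -13 + 104/7 = 13/7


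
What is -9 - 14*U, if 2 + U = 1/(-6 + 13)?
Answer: 17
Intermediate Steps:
U = -13/7 (U = -2 + 1/(-6 + 13) = -2 + 1/7 = -2 + ⅐ = -13/7 ≈ -1.8571)
-9 - 14*U = -9 - 14*(-13/7) = -9 + 26 = 17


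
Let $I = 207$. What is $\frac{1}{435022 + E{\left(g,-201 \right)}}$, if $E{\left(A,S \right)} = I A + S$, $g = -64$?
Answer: $\frac{1}{421573} \approx 2.3721 \cdot 10^{-6}$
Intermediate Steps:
$E{\left(A,S \right)} = S + 207 A$ ($E{\left(A,S \right)} = 207 A + S = S + 207 A$)
$\frac{1}{435022 + E{\left(g,-201 \right)}} = \frac{1}{435022 + \left(-201 + 207 \left(-64\right)\right)} = \frac{1}{435022 - 13449} = \frac{1}{421573}$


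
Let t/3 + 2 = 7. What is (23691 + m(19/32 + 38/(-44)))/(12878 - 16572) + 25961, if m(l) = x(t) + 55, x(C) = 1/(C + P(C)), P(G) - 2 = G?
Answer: 3068038015/118208 ≈ 25955.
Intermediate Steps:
t = 15 (t = -6 + 3*7 = -6 + 21 = 15)
P(G) = 2 + G
x(C) = 1/(2 + 2*C) (x(C) = 1/(C + (2 + C)) = 1/(2 + 2*C))
m(l) = 1761/32 (m(l) = 1/(2*(1 + 15)) + 55 = (½)/16 + 55 = (½)*(1/16) + 55 = 1/32 + 55 = 1761/32)
(23691 + m(19/32 + 38/(-44)))/(12878 - 16572) + 25961 = (23691 + 1761/32)/(12878 - 16572) + 25961 = (759873/32)/(-3694) + 25961 = (759873/32)*(-1/3694) + 25961 = -759873/118208 + 25961 = 3068038015/118208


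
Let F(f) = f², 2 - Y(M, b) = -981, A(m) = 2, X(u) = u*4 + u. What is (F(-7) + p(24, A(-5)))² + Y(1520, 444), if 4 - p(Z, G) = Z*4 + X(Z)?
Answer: 27552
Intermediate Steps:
X(u) = 5*u (X(u) = 4*u + u = 5*u)
Y(M, b) = 983 (Y(M, b) = 2 - 1*(-981) = 2 + 981 = 983)
p(Z, G) = 4 - 9*Z (p(Z, G) = 4 - (Z*4 + 5*Z) = 4 - (4*Z + 5*Z) = 4 - 9*Z)
(F(-7) + p(24, A(-5)))² + Y(1520, 444) = ((-7)² + (4 - 9*24))² + 983 = (49 + (4 - 216))² + 983 = (49 - 212)² + 983 = (-163)² + 983 = 26569 + 983 = 27552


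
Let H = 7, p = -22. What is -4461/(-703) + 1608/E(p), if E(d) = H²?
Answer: 1349013/34447 ≈ 39.162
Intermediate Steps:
E(d) = 49 (E(d) = 7² = 49)
-4461/(-703) + 1608/E(p) = -4461/(-703) + 1608/49 = -4461*(-1/703) + 1608*(1/49) = 4461/703 + 1608/49 = 1349013/34447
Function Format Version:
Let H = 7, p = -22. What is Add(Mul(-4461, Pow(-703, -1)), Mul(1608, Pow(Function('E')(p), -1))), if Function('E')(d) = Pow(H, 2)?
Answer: Rational(1349013, 34447) ≈ 39.162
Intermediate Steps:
Function('E')(d) = 49 (Function('E')(d) = Pow(7, 2) = 49)
Add(Mul(-4461, Pow(-703, -1)), Mul(1608, Pow(Function('E')(p), -1))) = Add(Mul(-4461, Pow(-703, -1)), Mul(1608, Pow(49, -1))) = Add(Mul(-4461, Rational(-1, 703)), Mul(1608, Rational(1, 49))) = Add(Rational(4461, 703), Rational(1608, 49)) = Rational(1349013, 34447)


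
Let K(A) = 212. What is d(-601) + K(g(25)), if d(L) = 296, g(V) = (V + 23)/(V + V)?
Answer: 508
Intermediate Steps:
g(V) = (23 + V)/(2*V) (g(V) = (23 + V)/((2*V)) = (23 + V)*(1/(2*V)) = (23 + V)/(2*V))
d(-601) + K(g(25)) = 296 + 212 = 508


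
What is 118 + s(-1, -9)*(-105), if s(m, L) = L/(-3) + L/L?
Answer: -302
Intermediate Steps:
s(m, L) = 1 - L/3 (s(m, L) = L*(-⅓) + 1 = -L/3 + 1 = 1 - L/3)
118 + s(-1, -9)*(-105) = 118 + (1 - ⅓*(-9))*(-105) = 118 + (1 + 3)*(-105) = 118 + 4*(-105) = 118 - 420 = -302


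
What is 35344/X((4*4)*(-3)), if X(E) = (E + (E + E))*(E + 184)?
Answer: -2209/1224 ≈ -1.8047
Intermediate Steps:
X(E) = 3*E*(184 + E) (X(E) = (E + 2*E)*(184 + E) = (3*E)*(184 + E) = 3*E*(184 + E))
35344/X((4*4)*(-3)) = 35344/((3*((4*4)*(-3))*(184 + (4*4)*(-3)))) = 35344/((3*(16*(-3))*(184 + 16*(-3)))) = 35344/((3*(-48)*(184 - 48))) = 35344/((3*(-48)*136)) = 35344/(-19584) = 35344*(-1/19584) = -2209/1224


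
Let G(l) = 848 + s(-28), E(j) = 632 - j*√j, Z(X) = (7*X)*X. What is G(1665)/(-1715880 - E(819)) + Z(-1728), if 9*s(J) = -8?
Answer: 79166727425892587776/3787539547995 - 297336*√91/420837727555 ≈ 2.0902e+7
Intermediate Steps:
Z(X) = 7*X²
s(J) = -8/9 (s(J) = (⅑)*(-8) = -8/9)
E(j) = 632 - j^(3/2)
G(l) = 7624/9 (G(l) = 848 - 8/9 = 7624/9)
G(1665)/(-1715880 - E(819)) + Z(-1728) = 7624/(9*(-1715880 - (632 - 819^(3/2)))) + 7*(-1728)² = 7624/(9*(-1715880 - (632 - 2457*√91))) + 7*2985984 = 7624/(9*(-1715880 - (632 - 2457*√91))) + 20901888 = 7624/(9*(-1715880 + (-632 + 2457*√91))) + 20901888 = 7624/(9*(-1716512 + 2457*√91)) + 20901888 = 20901888 + 7624/(9*(-1716512 + 2457*√91))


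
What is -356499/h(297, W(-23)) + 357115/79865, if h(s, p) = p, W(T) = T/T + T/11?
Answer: 20879600291/63892 ≈ 3.2680e+5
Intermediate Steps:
W(T) = 1 + T/11 (W(T) = 1 + T*(1/11) = 1 + T/11)
-356499/h(297, W(-23)) + 357115/79865 = -356499/(1 + (1/11)*(-23)) + 357115/79865 = -356499/(1 - 23/11) + 357115*(1/79865) = -356499/(-12/11) + 71423/15973 = -356499*(-11/12) + 71423/15973 = 1307163/4 + 71423/15973 = 20879600291/63892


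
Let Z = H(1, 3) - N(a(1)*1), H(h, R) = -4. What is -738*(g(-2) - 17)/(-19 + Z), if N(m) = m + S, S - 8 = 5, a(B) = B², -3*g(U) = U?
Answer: -12054/37 ≈ -325.78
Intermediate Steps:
g(U) = -U/3
S = 13 (S = 8 + 5 = 13)
N(m) = 13 + m (N(m) = m + 13 = 13 + m)
Z = -18 (Z = -4 - (13 + 1²*1) = -4 - (13 + 1*1) = -4 - (13 + 1) = -4 - 1*14 = -4 - 14 = -18)
-738*(g(-2) - 17)/(-19 + Z) = -738*(-⅓*(-2) - 17)/(-19 - 18) = -738*(⅔ - 17)/(-37) = -(-12054)*(-1)/37 = -738*49/111 = -12054/37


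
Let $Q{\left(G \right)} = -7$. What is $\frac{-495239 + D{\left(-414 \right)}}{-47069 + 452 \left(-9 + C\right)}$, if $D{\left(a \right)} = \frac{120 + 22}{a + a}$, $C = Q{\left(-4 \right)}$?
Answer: $\frac{205029017}{22480614} \approx 9.1203$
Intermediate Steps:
$C = -7$
$D{\left(a \right)} = \frac{71}{a}$ ($D{\left(a \right)} = \frac{142}{2 a} = 142 \frac{1}{2 a} = \frac{71}{a}$)
$\frac{-495239 + D{\left(-414 \right)}}{-47069 + 452 \left(-9 + C\right)} = \frac{-495239 + \frac{71}{-414}}{-47069 + 452 \left(-9 - 7\right)} = \frac{-495239 + 71 \left(- \frac{1}{414}\right)}{-47069 + 452 \left(-16\right)} = \frac{-495239 - \frac{71}{414}}{-47069 - 7232} = - \frac{205029017}{414 \left(-54301\right)} = \left(- \frac{205029017}{414}\right) \left(- \frac{1}{54301}\right) = \frac{205029017}{22480614}$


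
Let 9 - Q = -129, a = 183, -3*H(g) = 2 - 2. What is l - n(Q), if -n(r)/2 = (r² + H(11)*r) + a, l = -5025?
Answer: 33429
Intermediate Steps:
H(g) = 0 (H(g) = -(2 - 2)/3 = -⅓*0 = 0)
Q = 138 (Q = 9 - 1*(-129) = 9 + 129 = 138)
n(r) = -366 - 2*r² (n(r) = -2*((r² + 0*r) + 183) = -2*((r² + 0) + 183) = -2*(r² + 183) = -2*(183 + r²) = -366 - 2*r²)
l - n(Q) = -5025 - (-366 - 2*138²) = -5025 - (-366 - 2*19044) = -5025 - (-366 - 38088) = -5025 - 1*(-38454) = -5025 + 38454 = 33429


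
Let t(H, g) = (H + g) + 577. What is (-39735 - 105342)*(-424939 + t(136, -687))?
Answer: 61645103301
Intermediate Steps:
t(H, g) = 577 + H + g
(-39735 - 105342)*(-424939 + t(136, -687)) = (-39735 - 105342)*(-424939 + (577 + 136 - 687)) = -145077*(-424939 + 26) = -145077*(-424913) = 61645103301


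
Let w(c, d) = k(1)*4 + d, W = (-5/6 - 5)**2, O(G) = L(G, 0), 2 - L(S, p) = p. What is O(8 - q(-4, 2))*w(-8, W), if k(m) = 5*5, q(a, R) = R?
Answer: 4825/18 ≈ 268.06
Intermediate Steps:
L(S, p) = 2 - p
O(G) = 2 (O(G) = 2 - 1*0 = 2 + 0 = 2)
k(m) = 25
W = 1225/36 (W = (-5*1/6 - 5)**2 = (-5/6 - 5)**2 = (-35/6)**2 = 1225/36 ≈ 34.028)
w(c, d) = 100 + d (w(c, d) = 25*4 + d = 100 + d)
O(8 - q(-4, 2))*w(-8, W) = 2*(100 + 1225/36) = 2*(4825/36) = 4825/18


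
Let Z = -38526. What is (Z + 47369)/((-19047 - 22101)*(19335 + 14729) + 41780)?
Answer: -8843/1401623692 ≈ -6.3091e-6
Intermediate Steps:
(Z + 47369)/((-19047 - 22101)*(19335 + 14729) + 41780) = (-38526 + 47369)/((-19047 - 22101)*(19335 + 14729) + 41780) = 8843/(-41148*34064 + 41780) = 8843/(-1401665472 + 41780) = 8843/(-1401623692) = 8843*(-1/1401623692) = -8843/1401623692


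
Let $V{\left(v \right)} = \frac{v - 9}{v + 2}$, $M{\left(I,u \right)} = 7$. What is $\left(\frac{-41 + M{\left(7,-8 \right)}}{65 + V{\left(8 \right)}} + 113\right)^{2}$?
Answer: $\frac{5328562009}{421201} \approx 12651.0$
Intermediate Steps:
$V{\left(v \right)} = \frac{-9 + v}{2 + v}$ ($V{\left(v \right)} = \frac{v - 9}{2 + v} = \frac{-9 + v}{2 + v}$)
$\left(\frac{-41 + M{\left(7,-8 \right)}}{65 + V{\left(8 \right)}} + 113\right)^{2} = \left(\frac{-41 + 7}{65 + \frac{-9 + 8}{2 + 8}} + 113\right)^{2} = \left(- \frac{34}{65 + \frac{1}{10} \left(-1\right)} + 113\right)^{2} = \left(- \frac{34}{65 - \frac{1}{10}} + 113\right)^{2} = \left(- \frac{34}{\frac{649}{10}} + 113\right)^{2} = \left(\left(-34\right) \frac{10}{649} + 113\right)^{2} = \left(- \frac{340}{649} + 113\right)^{2} = \left(\frac{72997}{649}\right)^{2} = \frac{5328562009}{421201}$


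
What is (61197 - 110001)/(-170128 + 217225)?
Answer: -16268/15699 ≈ -1.0362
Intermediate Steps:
(61197 - 110001)/(-170128 + 217225) = -48804/47097 = -48804*1/47097 = -16268/15699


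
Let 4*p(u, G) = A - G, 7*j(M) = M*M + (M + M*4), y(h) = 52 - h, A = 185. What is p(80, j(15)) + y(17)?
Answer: 1975/28 ≈ 70.536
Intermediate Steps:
j(M) = M**2/7 + 5*M/7 (j(M) = (M*M + (M + M*4))/7 = (M**2 + (M + 4*M))/7 = (M**2 + 5*M)/7 = M**2/7 + 5*M/7)
p(u, G) = 185/4 - G/4 (p(u, G) = (185 - G)/4 = 185/4 - G/4)
p(80, j(15)) + y(17) = (185/4 - 15*(5 + 15)/28) + (52 - 1*17) = (185/4 - 15*20/28) + (52 - 17) = (185/4 - 1/4*300/7) + 35 = (185/4 - 75/7) + 35 = 995/28 + 35 = 1975/28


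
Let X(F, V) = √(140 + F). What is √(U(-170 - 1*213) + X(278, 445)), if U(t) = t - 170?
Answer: √(-553 + √418) ≈ 23.077*I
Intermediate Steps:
U(t) = -170 + t
√(U(-170 - 1*213) + X(278, 445)) = √((-170 + (-170 - 1*213)) + √(140 + 278)) = √((-170 + (-170 - 213)) + √418) = √((-170 - 383) + √418) = √(-553 + √418)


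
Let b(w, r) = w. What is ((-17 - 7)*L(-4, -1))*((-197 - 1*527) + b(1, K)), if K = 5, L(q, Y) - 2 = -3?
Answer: -17352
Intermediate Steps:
L(q, Y) = -1 (L(q, Y) = 2 - 3 = -1)
((-17 - 7)*L(-4, -1))*((-197 - 1*527) + b(1, K)) = ((-17 - 7)*(-1))*((-197 - 1*527) + 1) = (-24*(-1))*((-197 - 527) + 1) = 24*(-724 + 1) = 24*(-723) = -17352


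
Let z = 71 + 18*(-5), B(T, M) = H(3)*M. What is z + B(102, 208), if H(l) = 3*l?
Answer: 1853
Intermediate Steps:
B(T, M) = 9*M (B(T, M) = (3*3)*M = 9*M)
z = -19 (z = 71 - 90 = -19)
z + B(102, 208) = -19 + 9*208 = -19 + 1872 = 1853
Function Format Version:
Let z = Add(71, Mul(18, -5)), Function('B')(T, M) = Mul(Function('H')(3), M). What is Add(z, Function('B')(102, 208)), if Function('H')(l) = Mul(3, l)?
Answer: 1853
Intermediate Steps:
Function('B')(T, M) = Mul(9, M) (Function('B')(T, M) = Mul(Mul(3, 3), M) = Mul(9, M))
z = -19 (z = Add(71, -90) = -19)
Add(z, Function('B')(102, 208)) = Add(-19, Mul(9, 208)) = Add(-19, 1872) = 1853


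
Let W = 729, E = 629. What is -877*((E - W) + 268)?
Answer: -147336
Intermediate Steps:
-877*((E - W) + 268) = -877*((629 - 1*729) + 268) = -877*((629 - 729) + 268) = -877*(-100 + 268) = -877*168 = -147336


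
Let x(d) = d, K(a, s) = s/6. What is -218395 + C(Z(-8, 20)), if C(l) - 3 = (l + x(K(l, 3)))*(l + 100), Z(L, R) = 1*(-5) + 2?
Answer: -437269/2 ≈ -2.1863e+5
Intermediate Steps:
K(a, s) = s/6 (K(a, s) = s*(⅙) = s/6)
Z(L, R) = -3 (Z(L, R) = -5 + 2 = -3)
C(l) = 3 + (½ + l)*(100 + l) (C(l) = 3 + (l + (⅙)*3)*(l + 100) = 3 + (l + ½)*(100 + l) = 3 + (½ + l)*(100 + l))
-218395 + C(Z(-8, 20)) = -218395 + (53 + (-3)² + (201/2)*(-3)) = -218395 + (53 + 9 - 603/2) = -218395 - 479/2 = -437269/2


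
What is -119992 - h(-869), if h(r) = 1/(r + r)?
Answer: -208546095/1738 ≈ -1.1999e+5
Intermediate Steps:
h(r) = 1/(2*r)
-119992 - h(-869) = -119992 - 1/(2*(-869)) = -119992 - (-1)/(2*869) = -119992 - 1*(-1/1738) = -119992 + 1/1738 = -208546095/1738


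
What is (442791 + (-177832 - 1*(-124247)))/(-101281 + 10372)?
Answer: -389206/90909 ≈ -4.2813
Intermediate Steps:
(442791 + (-177832 - 1*(-124247)))/(-101281 + 10372) = (442791 + (-177832 + 124247))/(-90909) = (442791 - 53585)*(-1/90909) = 389206*(-1/90909) = -389206/90909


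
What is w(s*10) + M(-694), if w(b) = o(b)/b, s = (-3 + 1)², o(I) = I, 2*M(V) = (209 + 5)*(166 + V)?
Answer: -56495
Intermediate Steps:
M(V) = 17762 + 107*V (M(V) = ((209 + 5)*(166 + V))/2 = (214*(166 + V))/2 = (35524 + 214*V)/2 = 17762 + 107*V)
s = 4 (s = (-2)² = 4)
w(b) = 1 (w(b) = b/b = 1)
w(s*10) + M(-694) = 1 + (17762 + 107*(-694)) = 1 + (17762 - 74258) = 1 - 56496 = -56495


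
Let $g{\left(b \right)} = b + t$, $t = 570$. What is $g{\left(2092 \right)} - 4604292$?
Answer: $-4601630$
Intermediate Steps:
$g{\left(b \right)} = 570 + b$ ($g{\left(b \right)} = b + 570 = 570 + b$)
$g{\left(2092 \right)} - 4604292 = \left(570 + 2092\right) - 4604292 = 2662 - 4604292 = -4601630$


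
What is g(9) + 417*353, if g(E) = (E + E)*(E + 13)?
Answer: 147597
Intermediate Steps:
g(E) = 2*E*(13 + E) (g(E) = (2*E)*(13 + E) = 2*E*(13 + E))
g(9) + 417*353 = 2*9*(13 + 9) + 417*353 = 2*9*22 + 147201 = 396 + 147201 = 147597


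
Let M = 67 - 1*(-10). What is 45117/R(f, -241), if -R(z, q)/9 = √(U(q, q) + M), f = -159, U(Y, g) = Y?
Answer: 5013*I*√41/82 ≈ 391.45*I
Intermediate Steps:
M = 77 (M = 67 + 10 = 77)
R(z, q) = -9*√(77 + q) (R(z, q) = -9*√(q + 77) = -9*√(77 + q))
45117/R(f, -241) = 45117/((-9*√(77 - 241))) = 45117/((-18*I*√41)) = 45117*(I*√41/738) = 5013*I*√41/82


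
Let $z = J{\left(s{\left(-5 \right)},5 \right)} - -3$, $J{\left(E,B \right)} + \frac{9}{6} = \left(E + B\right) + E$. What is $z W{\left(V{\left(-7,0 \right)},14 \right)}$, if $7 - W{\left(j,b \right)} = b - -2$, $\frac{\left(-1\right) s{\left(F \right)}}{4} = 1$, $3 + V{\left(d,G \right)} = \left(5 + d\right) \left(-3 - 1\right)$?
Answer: $\frac{27}{2} \approx 13.5$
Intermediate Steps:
$V{\left(d,G \right)} = -23 - 4 d$ ($V{\left(d,G \right)} = -3 + \left(5 + d\right) \left(-3 - 1\right) = -3 + \left(5 + d\right) \left(-4\right) = -3 - \left(20 + 4 d\right) = -23 - 4 d$)
$s{\left(F \right)} = -4$ ($s{\left(F \right)} = \left(-4\right) 1 = -4$)
$W{\left(j,b \right)} = 5 - b$ ($W{\left(j,b \right)} = 7 - \left(b - -2\right) = 7 - \left(b + 2\right) = 7 - \left(2 + b\right) = 5 - b$)
$J{\left(E,B \right)} = - \frac{3}{2} + B + 2 E$ ($J{\left(E,B \right)} = - \frac{3}{2} + \left(\left(E + B\right) + E\right) = - \frac{3}{2} + \left(\left(B + E\right) + E\right) = - \frac{3}{2} + \left(B + 2 E\right) = - \frac{3}{2} + B + 2 E$)
$z = - \frac{3}{2}$ ($z = \left(- \frac{3}{2} + 5 + 2 \left(-4\right)\right) - -3 = \left(- \frac{3}{2} + 5 - 8\right) + 3 = - \frac{9}{2} + 3 = - \frac{3}{2} \approx -1.5$)
$z W{\left(V{\left(-7,0 \right)},14 \right)} = - \frac{3 \left(5 - 14\right)}{2} = \left(- \frac{3}{2}\right) \left(-9\right) = \frac{27}{2}$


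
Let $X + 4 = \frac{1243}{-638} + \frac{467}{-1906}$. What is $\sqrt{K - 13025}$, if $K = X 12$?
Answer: $\frac{i \sqrt{10005309604841}}{27637} \approx 114.45 i$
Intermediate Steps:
$X = - \frac{171164}{27637}$ ($X = -4 + \left(\frac{1243}{-638} + \frac{467}{-1906}\right) = -4 + \left(1243 \left(- \frac{1}{638}\right) + 467 \left(- \frac{1}{1906}\right)\right) = -4 - \frac{60616}{27637} = - \frac{171164}{27637} \approx -6.1933$)
$K = - \frac{2053968}{27637}$ ($K = \left(- \frac{171164}{27637}\right) 12 = - \frac{2053968}{27637} \approx -74.319$)
$\sqrt{K - 13025} = \sqrt{- \frac{2053968}{27637} - 13025} = \sqrt{- \frac{362025893}{27637}} = \frac{i \sqrt{10005309604841}}{27637}$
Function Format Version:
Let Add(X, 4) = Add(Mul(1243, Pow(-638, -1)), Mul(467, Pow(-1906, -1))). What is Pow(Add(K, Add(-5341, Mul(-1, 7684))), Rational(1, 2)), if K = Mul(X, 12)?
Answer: Mul(Rational(1, 27637), I, Pow(10005309604841, Rational(1, 2))) ≈ Mul(114.45, I)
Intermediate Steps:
X = Rational(-171164, 27637) (X = Add(-4, Add(Mul(1243, Pow(-638, -1)), Mul(467, Pow(-1906, -1)))) = Add(-4, Add(Mul(1243, Rational(-1, 638)), Mul(467, Rational(-1, 1906)))) = Add(-4, Add(Rational(-113, 58), Rational(-467, 1906))) = Add(-4, Rational(-60616, 27637)) = Rational(-171164, 27637) ≈ -6.1933)
K = Rational(-2053968, 27637) (K = Mul(Rational(-171164, 27637), 12) = Rational(-2053968, 27637) ≈ -74.319)
Pow(Add(K, Add(-5341, Mul(-1, 7684))), Rational(1, 2)) = Pow(Add(Rational(-2053968, 27637), Add(-5341, Mul(-1, 7684))), Rational(1, 2)) = Pow(Add(Rational(-2053968, 27637), Add(-5341, -7684)), Rational(1, 2)) = Pow(Add(Rational(-2053968, 27637), -13025), Rational(1, 2)) = Pow(Rational(-362025893, 27637), Rational(1, 2)) = Mul(Rational(1, 27637), I, Pow(10005309604841, Rational(1, 2)))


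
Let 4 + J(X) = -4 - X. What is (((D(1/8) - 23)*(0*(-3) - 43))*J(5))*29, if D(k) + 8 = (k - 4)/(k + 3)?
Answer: -13066066/25 ≈ -5.2264e+5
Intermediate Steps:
J(X) = -8 - X (J(X) = -4 + (-4 - X) = -8 - X)
D(k) = -8 + (-4 + k)/(3 + k) (D(k) = -8 + (k - 4)/(k + 3) = -8 + (-4 + k)/(3 + k))
(((D(1/8) - 23)*(0*(-3) - 43))*J(5))*29 = (((7*(-4 - 1/8)/(3 + 1/8) - 23)*(0*(-3) - 43))*(-8 - 1*5))*29 = (((7*(-4 - 1*1/8)/(3 + 1/8) - 23)*(0 - 43))*(-8 - 5))*29 = (((7*(-4 - 1/8)/(25/8) - 23)*(-43))*(-13))*29 = (((7*(8/25)*(-33/8) - 23)*(-43))*(-13))*29 = (((-231/25 - 23)*(-43))*(-13))*29 = (-806/25*(-43)*(-13))*29 = ((34658/25)*(-13))*29 = -450554/25*29 = -13066066/25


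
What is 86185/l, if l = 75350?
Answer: 1567/1370 ≈ 1.1438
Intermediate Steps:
86185/l = 86185/75350 = 86185*(1/75350) = 1567/1370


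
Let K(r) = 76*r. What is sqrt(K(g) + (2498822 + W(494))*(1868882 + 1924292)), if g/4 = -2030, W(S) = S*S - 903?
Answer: 35*sqrt(8490376978) ≈ 3.2250e+6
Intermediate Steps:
W(S) = -903 + S**2 (W(S) = S**2 - 903 = -903 + S**2)
g = -8120 (g = 4*(-2030) = -8120)
sqrt(K(g) + (2498822 + W(494))*(1868882 + 1924292)) = sqrt(76*(-8120) + (2498822 + (-903 + 494**2))*(1868882 + 1924292)) = sqrt(-617120 + (2498822 + (-903 + 244036))*3793174) = sqrt(-617120 + (2498822 + 243133)*3793174) = sqrt(-617120 + 2741955*3793174) = sqrt(-617120 + 10400712415170) = sqrt(10400711798050) = 35*sqrt(8490376978)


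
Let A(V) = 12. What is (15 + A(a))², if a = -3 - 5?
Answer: 729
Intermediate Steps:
a = -8
(15 + A(a))² = (15 + 12)² = 27² = 729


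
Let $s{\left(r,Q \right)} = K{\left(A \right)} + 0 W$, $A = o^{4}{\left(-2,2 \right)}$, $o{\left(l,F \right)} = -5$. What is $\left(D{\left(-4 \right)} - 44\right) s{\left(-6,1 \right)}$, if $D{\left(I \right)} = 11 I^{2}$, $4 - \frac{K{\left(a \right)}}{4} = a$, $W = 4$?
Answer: $-327888$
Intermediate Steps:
$A = 625$ ($A = \left(-5\right)^{4} = 625$)
$K{\left(a \right)} = 16 - 4 a$
$s{\left(r,Q \right)} = -2484$ ($s{\left(r,Q \right)} = \left(16 - 2500\right) + 0 \cdot 4 = \left(16 - 2500\right) + 0 = -2484 + 0 = -2484$)
$\left(D{\left(-4 \right)} - 44\right) s{\left(-6,1 \right)} = \left(11 \left(-4\right)^{2} - 44\right) \left(-2484\right) = \left(11 \cdot 16 - 44\right) \left(-2484\right) = \left(176 - 44\right) \left(-2484\right) = 132 \left(-2484\right) = -327888$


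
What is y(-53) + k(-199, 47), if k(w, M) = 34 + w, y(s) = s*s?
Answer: 2644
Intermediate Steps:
y(s) = s²
y(-53) + k(-199, 47) = (-53)² + (34 - 199) = 2809 - 165 = 2644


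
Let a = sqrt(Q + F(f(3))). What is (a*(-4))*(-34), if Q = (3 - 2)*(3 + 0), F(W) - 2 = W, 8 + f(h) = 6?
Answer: 136*sqrt(3) ≈ 235.56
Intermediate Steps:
f(h) = -2 (f(h) = -8 + 6 = -2)
F(W) = 2 + W
Q = 3 (Q = 1*3 = 3)
a = sqrt(3) (a = sqrt(3 + (2 - 2)) = sqrt(3 + 0) = sqrt(3) ≈ 1.7320)
(a*(-4))*(-34) = (sqrt(3)*(-4))*(-34) = -4*sqrt(3)*(-34) = 136*sqrt(3)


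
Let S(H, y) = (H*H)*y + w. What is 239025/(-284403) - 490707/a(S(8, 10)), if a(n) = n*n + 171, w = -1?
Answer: -1255017689/614689684 ≈ -2.0417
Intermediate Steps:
S(H, y) = -1 + y*H² (S(H, y) = (H*H)*y - 1 = H²*y - 1 = y*H² - 1 = -1 + y*H²)
a(n) = 171 + n² (a(n) = n² + 171 = 171 + n²)
239025/(-284403) - 490707/a(S(8, 10)) = 239025/(-284403) - 490707/(171 + (-1 + 10*8²)²) = 239025*(-1/284403) - 490707/(171 + (-1 + 10*64)²) = -79675/94801 - 490707/(171 + (-1 + 640)²) = -79675/94801 - 490707/(171 + 639²) = -79675/94801 - 490707/(171 + 408321) = -79675/94801 - 490707/408492 = -79675/94801 - 490707*1/408492 = -79675/94801 - 7789/6484 = -1255017689/614689684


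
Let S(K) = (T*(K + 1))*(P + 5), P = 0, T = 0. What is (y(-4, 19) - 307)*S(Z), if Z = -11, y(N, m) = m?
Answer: 0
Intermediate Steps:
S(K) = 0 (S(K) = (0*(K + 1))*(0 + 5) = (0*(1 + K))*5 = 0*5 = 0)
(y(-4, 19) - 307)*S(Z) = (19 - 307)*0 = -288*0 = 0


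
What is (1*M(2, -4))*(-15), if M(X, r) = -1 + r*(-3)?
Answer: -165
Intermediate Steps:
M(X, r) = -1 - 3*r
(1*M(2, -4))*(-15) = (1*(-1 - 3*(-4)))*(-15) = (1*(-1 + 12))*(-15) = (1*11)*(-15) = 11*(-15) = -165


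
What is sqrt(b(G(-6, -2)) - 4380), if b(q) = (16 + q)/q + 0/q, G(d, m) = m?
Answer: I*sqrt(4387) ≈ 66.234*I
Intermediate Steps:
b(q) = (16 + q)/q (b(q) = (16 + q)/q + 0 = (16 + q)/q)
sqrt(b(G(-6, -2)) - 4380) = sqrt((16 - 2)/(-2) - 4380) = sqrt(-1/2*14 - 4380) = sqrt(-7 - 4380) = sqrt(-4387) = I*sqrt(4387)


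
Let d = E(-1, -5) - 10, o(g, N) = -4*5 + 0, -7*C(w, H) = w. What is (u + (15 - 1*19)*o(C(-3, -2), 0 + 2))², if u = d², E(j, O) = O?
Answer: 93025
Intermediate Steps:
C(w, H) = -w/7
o(g, N) = -20 (o(g, N) = -20 + 0 = -20)
d = -15 (d = -5 - 10 = -15)
u = 225 (u = (-15)² = 225)
(u + (15 - 1*19)*o(C(-3, -2), 0 + 2))² = (225 + (15 - 1*19)*(-20))² = (225 + (15 - 19)*(-20))² = (225 - 4*(-20))² = (225 + 80)² = 305² = 93025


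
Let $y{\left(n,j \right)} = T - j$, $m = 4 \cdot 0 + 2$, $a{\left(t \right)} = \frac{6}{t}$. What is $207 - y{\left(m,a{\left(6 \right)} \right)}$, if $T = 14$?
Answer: $194$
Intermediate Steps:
$m = 2$ ($m = 0 + 2 = 2$)
$y{\left(n,j \right)} = 14 - j$
$207 - y{\left(m,a{\left(6 \right)} \right)} = 207 - \left(14 - \frac{6}{6}\right) = 207 - \left(14 - 6 \cdot \frac{1}{6}\right) = 207 - \left(14 - 1\right) = 207 - 13 = 194$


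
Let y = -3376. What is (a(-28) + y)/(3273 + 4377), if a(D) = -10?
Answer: -1693/3825 ≈ -0.44261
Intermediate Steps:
(a(-28) + y)/(3273 + 4377) = (-10 - 3376)/(3273 + 4377) = -3386/7650 = -3386*1/7650 = -1693/3825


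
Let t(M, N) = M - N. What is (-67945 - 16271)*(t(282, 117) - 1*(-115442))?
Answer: -9735959112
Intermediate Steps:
(-67945 - 16271)*(t(282, 117) - 1*(-115442)) = (-67945 - 16271)*((282 - 1*117) - 1*(-115442)) = -84216*((282 - 117) + 115442) = -84216*(165 + 115442) = -84216*115607 = -9735959112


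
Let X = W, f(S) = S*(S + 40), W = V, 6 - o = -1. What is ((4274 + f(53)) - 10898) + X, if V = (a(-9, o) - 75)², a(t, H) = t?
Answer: 5361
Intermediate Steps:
o = 7 (o = 6 - 1*(-1) = 6 + 1 = 7)
V = 7056 (V = (-9 - 75)² = (-84)² = 7056)
W = 7056
f(S) = S*(40 + S)
X = 7056
((4274 + f(53)) - 10898) + X = ((4274 + 53*(40 + 53)) - 10898) + 7056 = ((4274 + 53*93) - 10898) + 7056 = ((4274 + 4929) - 10898) + 7056 = (9203 - 10898) + 7056 = -1695 + 7056 = 5361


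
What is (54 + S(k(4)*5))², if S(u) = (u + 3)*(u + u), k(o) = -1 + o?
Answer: 352836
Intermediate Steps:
S(u) = 2*u*(3 + u) (S(u) = (3 + u)*(2*u) = 2*u*(3 + u))
(54 + S(k(4)*5))² = (54 + 2*((-1 + 4)*5)*(3 + (-1 + 4)*5))² = (54 + 2*(3*5)*(3 + 3*5))² = (54 + 2*15*(3 + 15))² = (54 + 2*15*18)² = (54 + 540)² = 594² = 352836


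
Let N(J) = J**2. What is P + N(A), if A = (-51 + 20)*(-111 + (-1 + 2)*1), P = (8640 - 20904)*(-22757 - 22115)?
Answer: 561938308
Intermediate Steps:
P = 550310208 (P = -12264*(-44872) = 550310208)
A = 3410 (A = -31*(-111 + 1*1) = -31*(-111 + 1) = -31*(-110) = 3410)
P + N(A) = 550310208 + 3410**2 = 550310208 + 11628100 = 561938308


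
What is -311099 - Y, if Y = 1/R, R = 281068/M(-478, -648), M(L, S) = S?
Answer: -21859993271/70267 ≈ -3.1110e+5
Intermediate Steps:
R = -70267/162 (R = 281068/(-648) = 281068*(-1/648) = -70267/162 ≈ -433.75)
Y = -162/70267 (Y = 1/(-70267/162) = -162/70267 ≈ -0.0023055)
-311099 - Y = -311099 - 1*(-162/70267) = -311099 + 162/70267 = -21859993271/70267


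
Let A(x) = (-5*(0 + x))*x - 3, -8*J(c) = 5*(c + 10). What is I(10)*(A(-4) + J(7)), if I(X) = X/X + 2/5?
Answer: -5243/40 ≈ -131.07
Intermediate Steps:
J(c) = -25/4 - 5*c/8 (J(c) = -5*(c + 10)/8 = -5*(10 + c)/8 = -(50 + 5*c)/8 = -25/4 - 5*c/8)
I(X) = 7/5 (I(X) = 1 + 2*(1/5) = 1 + 2/5 = 7/5)
A(x) = -3 - 5*x**2 (A(x) = (-5*x)*x - 3 = -5*x**2 - 3 = -3 - 5*x**2)
I(10)*(A(-4) + J(7)) = 7*((-3 - 5*(-4)**2) + (-25/4 - 5/8*7))/5 = 7*((-3 - 5*16) + (-25/4 - 35/8))/5 = 7*((-3 - 80) - 85/8)/5 = 7*(-83 - 85/8)/5 = (7/5)*(-749/8) = -5243/40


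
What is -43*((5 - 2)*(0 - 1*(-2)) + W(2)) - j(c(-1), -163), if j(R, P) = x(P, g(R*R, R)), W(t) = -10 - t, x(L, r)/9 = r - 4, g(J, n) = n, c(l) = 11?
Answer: 195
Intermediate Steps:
x(L, r) = -36 + 9*r (x(L, r) = 9*(r - 4) = 9*(-4 + r) = -36 + 9*r)
j(R, P) = -36 + 9*R
-43*((5 - 2)*(0 - 1*(-2)) + W(2)) - j(c(-1), -163) = -43*((5 - 2)*(0 - 1*(-2)) + (-10 - 1*2)) - (-36 + 9*11) = -43*(3*(0 + 2) + (-10 - 2)) - (-36 + 99) = -43*(3*2 - 12) - 1*63 = -43*(6 - 12) - 63 = -43*(-6) - 63 = 258 - 63 = 195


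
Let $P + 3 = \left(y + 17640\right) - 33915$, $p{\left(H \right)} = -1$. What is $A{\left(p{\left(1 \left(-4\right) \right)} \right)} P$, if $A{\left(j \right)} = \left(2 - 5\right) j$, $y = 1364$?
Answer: $-44742$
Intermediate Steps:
$A{\left(j \right)} = - 3 j$
$P = -14914$ ($P = -3 + \left(\left(1364 + 17640\right) - 33915\right) = -3 + \left(19004 - 33915\right) = -3 - 14911 = -14914$)
$A{\left(p{\left(1 \left(-4\right) \right)} \right)} P = \left(-3\right) \left(-1\right) \left(-14914\right) = 3 \left(-14914\right) = -44742$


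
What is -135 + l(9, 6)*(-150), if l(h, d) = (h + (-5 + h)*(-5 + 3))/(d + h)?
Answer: -145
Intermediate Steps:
l(h, d) = (10 - h)/(d + h) (l(h, d) = (h + (-5 + h)*(-2))/(d + h) = (h + (10 - 2*h))/(d + h) = (10 - h)/(d + h))
-135 + l(9, 6)*(-150) = -135 + ((10 - 1*9)/(6 + 9))*(-150) = -135 + ((10 - 9)/15)*(-150) = -135 + ((1/15)*1)*(-150) = -135 + (1/15)*(-150) = -135 - 10 = -145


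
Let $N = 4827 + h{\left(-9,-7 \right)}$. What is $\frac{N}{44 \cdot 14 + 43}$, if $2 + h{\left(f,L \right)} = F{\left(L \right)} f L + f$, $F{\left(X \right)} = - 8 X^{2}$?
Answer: $- \frac{19880}{659} \approx -30.167$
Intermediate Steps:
$h{\left(f,L \right)} = -2 + f - 8 f L^{3}$ ($h{\left(f,L \right)} = -2 + \left(- 8 L^{2} f L + f\right) = -2 + \left(- 8 f L^{2} L + f\right) = -2 - \left(- f + 8 f L^{3}\right) = -2 + f - 8 f L^{3}$)
$N = -19880$ ($N = 4827 - \left(11 + 24696\right) = 4827 - 24707 = -19880$)
$\frac{N}{44 \cdot 14 + 43} = - \frac{19880}{44 \cdot 14 + 43} = - \frac{19880}{616 + 43} = - \frac{19880}{659}$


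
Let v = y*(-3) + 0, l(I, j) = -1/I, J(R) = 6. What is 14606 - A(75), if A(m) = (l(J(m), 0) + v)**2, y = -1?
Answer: 525527/36 ≈ 14598.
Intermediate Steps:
v = 3 (v = -1*(-3) + 0 = 3 + 0 = 3)
A(m) = 289/36 (A(m) = (-1/6 + 3)**2 = (17/6)**2 = 289/36)
14606 - A(75) = 14606 - 1*289/36 = 14606 - 289/36 = 525527/36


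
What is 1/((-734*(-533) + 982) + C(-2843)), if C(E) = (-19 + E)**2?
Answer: 1/8583248 ≈ 1.1651e-7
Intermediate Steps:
1/((-734*(-533) + 982) + C(-2843)) = 1/((-734*(-533) + 982) + (-19 - 2843)**2) = 1/((391222 + 982) + (-2862)**2) = 1/(392204 + 8191044) = 1/8583248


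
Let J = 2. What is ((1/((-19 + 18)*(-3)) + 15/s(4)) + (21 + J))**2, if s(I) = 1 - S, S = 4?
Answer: 3025/9 ≈ 336.11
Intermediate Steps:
s(I) = -3 (s(I) = 1 - 1*4 = 1 - 4 = -3)
((1/((-19 + 18)*(-3)) + 15/s(4)) + (21 + J))**2 = ((1/((-19 + 18)*(-3)) + 15/(-3)) + (21 + 2))**2 = ((-1/3/(-1) + 15*(-1/3)) + 23)**2 = ((-1*(-1/3) - 5) + 23)**2 = ((1/3 - 5) + 23)**2 = (-14/3 + 23)**2 = (55/3)**2 = 3025/9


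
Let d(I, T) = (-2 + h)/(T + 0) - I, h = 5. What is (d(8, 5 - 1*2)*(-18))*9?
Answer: 1134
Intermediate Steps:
d(I, T) = -I + 3/T (d(I, T) = (-2 + 5)/(T + 0) - I = 3/T - I = -I + 3/T)
(d(8, 5 - 1*2)*(-18))*9 = ((-1*8 + 3/(5 - 1*2))*(-18))*9 = ((-8 + 3/(5 - 2))*(-18))*9 = ((-8 + 3/3)*(-18))*9 = ((-8 + 3*(1/3))*(-18))*9 = ((-8 + 1)*(-18))*9 = -7*(-18)*9 = 126*9 = 1134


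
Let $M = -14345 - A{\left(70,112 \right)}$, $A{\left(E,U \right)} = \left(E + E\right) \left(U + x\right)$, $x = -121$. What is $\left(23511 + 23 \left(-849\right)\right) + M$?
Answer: $-9101$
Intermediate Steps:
$A{\left(E,U \right)} = 2 E \left(-121 + U\right)$ ($A{\left(E,U \right)} = \left(E + E\right) \left(U - 121\right) = 2 E \left(-121 + U\right)$)
$M = -13085$ ($M = -14345 - 2 \cdot 70 \left(-121 + 112\right) = -14345 - 2 \cdot 70 \left(-9\right) = -14345 - -1260 = -14345 + 1260 = -13085$)
$\left(23511 + 23 \left(-849\right)\right) + M = \left(23511 + 23 \left(-849\right)\right) - 13085 = \left(23511 - 19527\right) - 13085 = 3984 - 13085 = -9101$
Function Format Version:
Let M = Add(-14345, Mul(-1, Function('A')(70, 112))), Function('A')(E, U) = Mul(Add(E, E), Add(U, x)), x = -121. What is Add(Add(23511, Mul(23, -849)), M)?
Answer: -9101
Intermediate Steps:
Function('A')(E, U) = Mul(2, E, Add(-121, U)) (Function('A')(E, U) = Mul(Add(E, E), Add(U, -121)) = Mul(Mul(2, E), Add(-121, U)) = Mul(2, E, Add(-121, U)))
M = -13085 (M = Add(-14345, Mul(-1, Mul(2, 70, Add(-121, 112)))) = Add(-14345, Mul(-1, Mul(2, 70, -9))) = Add(-14345, Mul(-1, -1260)) = Add(-14345, 1260) = -13085)
Add(Add(23511, Mul(23, -849)), M) = Add(Add(23511, Mul(23, -849)), -13085) = Add(Add(23511, -19527), -13085) = Add(3984, -13085) = -9101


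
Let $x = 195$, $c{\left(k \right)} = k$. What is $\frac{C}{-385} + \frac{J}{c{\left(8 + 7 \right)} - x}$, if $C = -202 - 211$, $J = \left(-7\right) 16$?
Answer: $\frac{839}{495} \approx 1.695$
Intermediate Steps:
$J = -112$
$C = -413$ ($C = -202 - 211 = -413$)
$\frac{C}{-385} + \frac{J}{c{\left(8 + 7 \right)} - x} = - \frac{413}{-385} - \frac{112}{\left(8 + 7\right) - 195} = \left(-413\right) \left(- \frac{1}{385}\right) - \frac{112}{15 - 195} = \frac{59}{55} - \frac{112}{-180} = \frac{59}{55} - - \frac{28}{45} = \frac{59}{55} + \frac{28}{45} = \frac{839}{495}$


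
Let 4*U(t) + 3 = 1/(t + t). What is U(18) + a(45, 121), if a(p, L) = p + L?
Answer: 23797/144 ≈ 165.26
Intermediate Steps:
U(t) = -¾ + 1/(8*t) (U(t) = -¾ + 1/(4*(t + t)) = -¾ + 1/(4*((2*t))) = -¾ + (1/(2*t))/4 = -¾ + 1/(8*t))
a(p, L) = L + p
U(18) + a(45, 121) = (⅛)*(1 - 6*18)/18 + (121 + 45) = (⅛)*(1/18)*(1 - 108) + 166 = (⅛)*(1/18)*(-107) + 166 = -107/144 + 166 = 23797/144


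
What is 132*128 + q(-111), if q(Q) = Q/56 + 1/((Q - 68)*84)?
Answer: 508036903/30072 ≈ 16894.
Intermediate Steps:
q(Q) = Q/56 + 1/(84*(-68 + Q)) (q(Q) = Q*(1/56) + (1/84)/(-68 + Q) = Q/56 + 1/(84*(-68 + Q)))
132*128 + q(-111) = 132*128 + (2 - 204*(-111) + 3*(-111)²)/(168*(-68 - 111)) = 16896 + (1/168)*(2 + 22644 + 3*12321)/(-179) = 16896 + (1/168)*(-1/179)*(2 + 22644 + 36963) = 16896 + (1/168)*(-1/179)*59609 = 16896 - 59609/30072 = 508036903/30072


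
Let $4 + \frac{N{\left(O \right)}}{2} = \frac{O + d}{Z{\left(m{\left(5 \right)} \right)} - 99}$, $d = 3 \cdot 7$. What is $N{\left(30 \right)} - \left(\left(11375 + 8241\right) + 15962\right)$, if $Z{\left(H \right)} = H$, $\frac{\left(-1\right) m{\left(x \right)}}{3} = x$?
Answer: $- \frac{676151}{19} \approx -35587.0$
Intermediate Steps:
$d = 21$
$m{\left(x \right)} = - 3 x$
$N{\left(O \right)} = - \frac{159}{19} - \frac{O}{57}$ ($N{\left(O \right)} = -8 + 2 \frac{O + 21}{\left(-3\right) 5 - 99} = -8 + 2 \frac{21 + O}{-15 - 99} = -8 + 2 \frac{21 + O}{-114} = -8 + 2 \left(21 + O\right) \left(- \frac{1}{114}\right) = -8 + 2 \left(- \frac{7}{38} - \frac{O}{114}\right) = -8 - \left(\frac{7}{19} + \frac{O}{57}\right) = - \frac{159}{19} - \frac{O}{57}$)
$N{\left(30 \right)} - \left(\left(11375 + 8241\right) + 15962\right) = \left(- \frac{159}{19} - \frac{10}{19}\right) - \left(\left(11375 + 8241\right) + 15962\right) = \left(- \frac{159}{19} - \frac{10}{19}\right) - \left(19616 + 15962\right) = - \frac{169}{19} - 35578 = - \frac{676151}{19}$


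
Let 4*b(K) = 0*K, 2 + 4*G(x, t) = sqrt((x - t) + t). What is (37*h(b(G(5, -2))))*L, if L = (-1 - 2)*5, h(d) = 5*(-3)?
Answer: 8325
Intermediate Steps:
G(x, t) = -1/2 + sqrt(x)/4 (G(x, t) = -1/2 + sqrt((x - t) + t)/4 = -1/2 + sqrt(x)/4)
b(K) = 0 (b(K) = (0*K)/4 = (1/4)*0 = 0)
h(d) = -15
L = -15 (L = -3*5 = -15)
(37*h(b(G(5, -2))))*L = (37*(-15))*(-15) = -555*(-15) = 8325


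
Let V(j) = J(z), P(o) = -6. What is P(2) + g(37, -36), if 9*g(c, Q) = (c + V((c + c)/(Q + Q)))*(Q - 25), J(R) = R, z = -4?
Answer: -689/3 ≈ -229.67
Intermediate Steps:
V(j) = -4
g(c, Q) = (-25 + Q)*(-4 + c)/9 (g(c, Q) = ((c - 4)*(Q - 25))/9 = ((-4 + c)*(-25 + Q))/9 = ((-25 + Q)*(-4 + c))/9 = (-25 + Q)*(-4 + c)/9)
P(2) + g(37, -36) = -6 + (100/9 - 25/9*37 - 4/9*(-36) + (1/9)*(-36)*37) = -6 + (100/9 - 925/9 + 16 - 148) = -6 - 671/3 = -689/3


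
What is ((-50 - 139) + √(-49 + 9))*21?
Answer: -3969 + 42*I*√10 ≈ -3969.0 + 132.82*I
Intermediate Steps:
((-50 - 139) + √(-49 + 9))*21 = (-189 + √(-40))*21 = (-189 + 2*I*√10)*21 = -3969 + 42*I*√10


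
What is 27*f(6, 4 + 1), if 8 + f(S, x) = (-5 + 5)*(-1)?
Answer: -216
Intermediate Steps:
f(S, x) = -8 (f(S, x) = -8 + (-5 + 5)*(-1) = -8 + 0*(-1) = -8 + 0 = -8)
27*f(6, 4 + 1) = 27*(-8) = -216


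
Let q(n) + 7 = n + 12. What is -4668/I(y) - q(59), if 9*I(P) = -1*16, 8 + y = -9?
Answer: 10247/4 ≈ 2561.8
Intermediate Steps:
y = -17 (y = -8 - 9 = -17)
q(n) = 5 + n (q(n) = -7 + (n + 12) = -7 + (12 + n) = 5 + n)
I(P) = -16/9 (I(P) = (-1*16)/9 = (⅑)*(-16) = -16/9)
-4668/I(y) - q(59) = -4668/(-16/9) - (5 + 59) = -4668*(-9/16) - 1*64 = 10503/4 - 64 = 10247/4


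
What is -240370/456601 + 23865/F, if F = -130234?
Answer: -42201129445/59464974634 ≈ -0.70968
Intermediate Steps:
-240370/456601 + 23865/F = -240370/456601 + 23865/(-130234) = -240370*1/456601 + 23865*(-1/130234) = -240370/456601 - 23865/130234 = -42201129445/59464974634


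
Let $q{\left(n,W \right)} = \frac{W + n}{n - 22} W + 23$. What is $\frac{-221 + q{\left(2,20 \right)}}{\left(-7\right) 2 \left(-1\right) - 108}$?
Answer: $\frac{110}{47} \approx 2.3404$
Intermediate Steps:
$q{\left(n,W \right)} = 23 + \frac{W \left(W + n\right)}{-22 + n}$ ($q{\left(n,W \right)} = \frac{W + n}{-22 + n} W + 23 = \frac{W \left(W + n\right)}{-22 + n} + 23 = 23 + \frac{W \left(W + n\right)}{-22 + n}$)
$\frac{-221 + q{\left(2,20 \right)}}{\left(-7\right) 2 \left(-1\right) - 108} = \frac{-221 + \frac{-506 + 20^{2} + 23 \cdot 2 + 20 \cdot 2}{-22 + 2}}{\left(-7\right) 2 \left(-1\right) - 108} = \frac{-221 + \frac{-506 + 400 + 46 + 40}{-20}}{\left(-14\right) \left(-1\right) - 108} = \frac{-221 - -1}{14 - 108} = \frac{-221 + 1}{-94} = \left(-220\right) \left(- \frac{1}{94}\right) = \frac{110}{47}$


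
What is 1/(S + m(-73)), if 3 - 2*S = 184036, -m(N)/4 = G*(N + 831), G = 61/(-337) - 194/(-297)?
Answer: -200178/18706269641 ≈ -1.0701e-5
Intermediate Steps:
G = 47261/100089 (G = 61*(-1/337) - 194*(-1/297) = -61/337 + 194/297 = 47261/100089 ≈ 0.47219)
m(N) = -52365188/33363 - 189044*N/100089 (m(N) = -189044*(N + 831)/100089 = -189044*(831 + N)/100089 = -4*(13091297/33363 + 47261*N/100089) = -52365188/33363 - 189044*N/100089)
S = -184033/2 (S = 3/2 - ½*184036 = 3/2 - 92018 = -184033/2 ≈ -92017.)
1/(S + m(-73)) = 1/(-184033/2 + (-52365188/33363 - 189044/100089*(-73))) = 1/(-184033/2 + (-52365188/33363 + 13800212/100089)) = 1/(-184033/2 - 143295352/100089) = 1/(-18706269641/200178) = -200178/18706269641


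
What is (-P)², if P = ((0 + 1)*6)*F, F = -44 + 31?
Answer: 6084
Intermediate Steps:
F = -13
P = -78 (P = ((0 + 1)*6)*(-13) = (1*6)*(-13) = 6*(-13) = -78)
(-P)² = (-1*(-78))² = 78² = 6084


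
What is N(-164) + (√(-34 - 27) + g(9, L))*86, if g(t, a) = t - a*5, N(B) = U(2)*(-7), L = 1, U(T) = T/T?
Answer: 337 + 86*I*√61 ≈ 337.0 + 671.68*I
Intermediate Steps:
U(T) = 1
N(B) = -7 (N(B) = 1*(-7) = -7)
g(t, a) = t - 5*a
N(-164) + (√(-34 - 27) + g(9, L))*86 = -7 + (√(-34 - 27) + (9 - 5*1))*86 = -7 + (√(-61) + (9 - 5))*86 = -7 + (I*√61 + 4)*86 = -7 + (4 + I*√61)*86 = -7 + (344 + 86*I*√61) = 337 + 86*I*√61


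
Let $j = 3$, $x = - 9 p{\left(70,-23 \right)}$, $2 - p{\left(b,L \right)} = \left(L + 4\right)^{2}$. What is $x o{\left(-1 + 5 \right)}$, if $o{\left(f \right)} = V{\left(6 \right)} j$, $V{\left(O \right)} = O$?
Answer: $58158$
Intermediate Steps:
$p{\left(b,L \right)} = 2 - \left(4 + L\right)^{2}$ ($p{\left(b,L \right)} = 2 - \left(L + 4\right)^{2} = 2 - \left(4 + L\right)^{2}$)
$x = 3231$ ($x = - 9 \left(2 - \left(4 - 23\right)^{2}\right) = - 9 \left(2 - \left(-19\right)^{2}\right) = - 9 \left(2 - 361\right) = \left(-9\right) \left(-359\right) = 3231$)
$o{\left(f \right)} = 18$ ($o{\left(f \right)} = 6 \cdot 3 = 18$)
$x o{\left(-1 + 5 \right)} = 3231 \cdot 18 = 58158$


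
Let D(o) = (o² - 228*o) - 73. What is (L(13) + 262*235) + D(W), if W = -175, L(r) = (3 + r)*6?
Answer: 132118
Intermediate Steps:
L(r) = 18 + 6*r
D(o) = -73 + o² - 228*o
(L(13) + 262*235) + D(W) = ((18 + 6*13) + 262*235) + (-73 + (-175)² - 228*(-175)) = ((18 + 78) + 61570) + (-73 + 30625 + 39900) = (96 + 61570) + 70452 = 61666 + 70452 = 132118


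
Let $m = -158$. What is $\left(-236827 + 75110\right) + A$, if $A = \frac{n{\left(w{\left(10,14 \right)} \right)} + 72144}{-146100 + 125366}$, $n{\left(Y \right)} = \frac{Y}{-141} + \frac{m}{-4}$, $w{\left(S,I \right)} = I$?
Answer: $- \frac{945577714115}{5846988} \approx -1.6172 \cdot 10^{5}$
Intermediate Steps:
$n{\left(Y \right)} = \frac{79}{2} - \frac{Y}{141}$ ($n{\left(Y \right)} = \frac{Y}{-141} - \frac{158}{-4} = Y \left(- \frac{1}{141}\right) - - \frac{79}{2} = - \frac{Y}{141} + \frac{79}{2} = \frac{79}{2} - \frac{Y}{141}$)
$A = - \frac{20355719}{5846988}$ ($A = \frac{\left(\frac{79}{2} - \frac{14}{141}\right) + 72144}{-146100 + 125366} = \frac{\left(\frac{79}{2} - \frac{14}{141}\right) + 72144}{-20734} = \left(\frac{11111}{282} + 72144\right) \left(- \frac{1}{20734}\right) = \frac{20355719}{282} \left(- \frac{1}{20734}\right) = - \frac{20355719}{5846988} \approx -3.4814$)
$\left(-236827 + 75110\right) + A = \left(-236827 + 75110\right) - \frac{20355719}{5846988} = -161717 - \frac{20355719}{5846988} = - \frac{945577714115}{5846988}$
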